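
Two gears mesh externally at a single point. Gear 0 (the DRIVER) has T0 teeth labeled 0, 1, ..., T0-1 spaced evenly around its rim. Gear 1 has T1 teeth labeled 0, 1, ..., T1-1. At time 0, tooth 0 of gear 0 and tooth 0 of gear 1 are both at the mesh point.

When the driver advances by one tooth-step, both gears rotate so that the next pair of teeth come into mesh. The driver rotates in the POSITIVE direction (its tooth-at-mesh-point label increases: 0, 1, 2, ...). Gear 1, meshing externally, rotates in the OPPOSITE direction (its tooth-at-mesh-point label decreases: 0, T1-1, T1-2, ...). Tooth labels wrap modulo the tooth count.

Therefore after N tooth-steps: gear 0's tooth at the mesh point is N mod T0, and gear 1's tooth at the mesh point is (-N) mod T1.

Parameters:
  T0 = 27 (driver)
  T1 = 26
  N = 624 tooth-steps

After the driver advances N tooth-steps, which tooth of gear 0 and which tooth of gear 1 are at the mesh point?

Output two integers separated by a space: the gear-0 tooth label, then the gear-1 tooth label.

Gear 0 (driver, T0=27): tooth at mesh = N mod T0
  624 = 23 * 27 + 3, so 624 mod 27 = 3
  gear 0 tooth = 3
Gear 1 (driven, T1=26): tooth at mesh = (-N) mod T1
  624 = 24 * 26 + 0, so 624 mod 26 = 0
  (-624) mod 26 = 0
Mesh after 624 steps: gear-0 tooth 3 meets gear-1 tooth 0

Answer: 3 0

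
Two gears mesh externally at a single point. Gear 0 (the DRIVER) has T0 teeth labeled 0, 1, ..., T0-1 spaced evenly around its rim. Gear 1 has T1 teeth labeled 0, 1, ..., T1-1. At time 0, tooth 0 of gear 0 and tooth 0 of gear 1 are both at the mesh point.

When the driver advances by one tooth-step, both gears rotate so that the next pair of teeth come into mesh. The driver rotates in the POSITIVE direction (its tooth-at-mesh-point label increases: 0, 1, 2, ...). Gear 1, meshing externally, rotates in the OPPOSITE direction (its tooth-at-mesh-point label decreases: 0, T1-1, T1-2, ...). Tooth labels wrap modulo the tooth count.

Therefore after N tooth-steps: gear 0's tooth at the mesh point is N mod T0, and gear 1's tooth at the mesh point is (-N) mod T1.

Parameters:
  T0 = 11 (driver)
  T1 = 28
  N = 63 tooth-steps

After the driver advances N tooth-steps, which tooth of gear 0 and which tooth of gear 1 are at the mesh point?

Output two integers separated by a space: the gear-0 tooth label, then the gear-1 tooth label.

Gear 0 (driver, T0=11): tooth at mesh = N mod T0
  63 = 5 * 11 + 8, so 63 mod 11 = 8
  gear 0 tooth = 8
Gear 1 (driven, T1=28): tooth at mesh = (-N) mod T1
  63 = 2 * 28 + 7, so 63 mod 28 = 7
  (-63) mod 28 = (-7) mod 28 = 28 - 7 = 21
Mesh after 63 steps: gear-0 tooth 8 meets gear-1 tooth 21

Answer: 8 21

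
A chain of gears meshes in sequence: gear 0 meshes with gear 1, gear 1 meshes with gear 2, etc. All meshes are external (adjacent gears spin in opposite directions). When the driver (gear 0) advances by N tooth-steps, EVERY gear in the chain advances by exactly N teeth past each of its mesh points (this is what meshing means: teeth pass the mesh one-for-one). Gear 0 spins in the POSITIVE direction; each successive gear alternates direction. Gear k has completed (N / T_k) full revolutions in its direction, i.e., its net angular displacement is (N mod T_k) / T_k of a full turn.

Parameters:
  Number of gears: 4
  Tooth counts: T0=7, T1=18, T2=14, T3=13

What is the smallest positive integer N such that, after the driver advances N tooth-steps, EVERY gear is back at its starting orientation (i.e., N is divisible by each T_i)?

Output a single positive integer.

Answer: 1638

Derivation:
Gear k returns to start when N is a multiple of T_k.
All gears at start simultaneously when N is a common multiple of [7, 18, 14, 13]; the smallest such N is lcm(7, 18, 14, 13).
Start: lcm = T0 = 7
Fold in T1=18: gcd(7, 18) = 1; lcm(7, 18) = 7 * 18 / 1 = 126 / 1 = 126
Fold in T2=14: gcd(126, 14) = 14; lcm(126, 14) = 126 * 14 / 14 = 1764 / 14 = 126
Fold in T3=13: gcd(126, 13) = 1; lcm(126, 13) = 126 * 13 / 1 = 1638 / 1 = 1638
Full cycle length = 1638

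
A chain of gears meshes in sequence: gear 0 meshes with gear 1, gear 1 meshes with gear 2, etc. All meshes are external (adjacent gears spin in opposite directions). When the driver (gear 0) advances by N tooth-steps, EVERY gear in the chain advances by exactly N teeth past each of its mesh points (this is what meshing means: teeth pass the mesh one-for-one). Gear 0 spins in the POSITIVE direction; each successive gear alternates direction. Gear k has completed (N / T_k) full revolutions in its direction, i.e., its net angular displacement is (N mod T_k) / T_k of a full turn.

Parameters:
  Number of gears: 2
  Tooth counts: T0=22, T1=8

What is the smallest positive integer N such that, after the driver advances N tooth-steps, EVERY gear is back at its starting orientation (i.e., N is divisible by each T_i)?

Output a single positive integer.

Gear k returns to start when N is a multiple of T_k.
All gears at start simultaneously when N is a common multiple of [22, 8]; the smallest such N is lcm(22, 8).
Start: lcm = T0 = 22
Fold in T1=8: gcd(22, 8) = 2; lcm(22, 8) = 22 * 8 / 2 = 176 / 2 = 88
Full cycle length = 88

Answer: 88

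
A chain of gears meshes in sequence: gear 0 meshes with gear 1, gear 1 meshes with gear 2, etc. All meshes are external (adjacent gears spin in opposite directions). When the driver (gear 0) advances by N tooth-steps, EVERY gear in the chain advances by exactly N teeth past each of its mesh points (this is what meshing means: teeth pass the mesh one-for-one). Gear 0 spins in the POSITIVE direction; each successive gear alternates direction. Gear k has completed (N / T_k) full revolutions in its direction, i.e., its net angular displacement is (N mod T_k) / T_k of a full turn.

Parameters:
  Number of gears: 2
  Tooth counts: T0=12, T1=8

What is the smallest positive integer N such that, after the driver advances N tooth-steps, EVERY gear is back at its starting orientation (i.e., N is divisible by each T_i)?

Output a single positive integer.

Answer: 24

Derivation:
Gear k returns to start when N is a multiple of T_k.
All gears at start simultaneously when N is a common multiple of [12, 8]; the smallest such N is lcm(12, 8).
Start: lcm = T0 = 12
Fold in T1=8: gcd(12, 8) = 4; lcm(12, 8) = 12 * 8 / 4 = 96 / 4 = 24
Full cycle length = 24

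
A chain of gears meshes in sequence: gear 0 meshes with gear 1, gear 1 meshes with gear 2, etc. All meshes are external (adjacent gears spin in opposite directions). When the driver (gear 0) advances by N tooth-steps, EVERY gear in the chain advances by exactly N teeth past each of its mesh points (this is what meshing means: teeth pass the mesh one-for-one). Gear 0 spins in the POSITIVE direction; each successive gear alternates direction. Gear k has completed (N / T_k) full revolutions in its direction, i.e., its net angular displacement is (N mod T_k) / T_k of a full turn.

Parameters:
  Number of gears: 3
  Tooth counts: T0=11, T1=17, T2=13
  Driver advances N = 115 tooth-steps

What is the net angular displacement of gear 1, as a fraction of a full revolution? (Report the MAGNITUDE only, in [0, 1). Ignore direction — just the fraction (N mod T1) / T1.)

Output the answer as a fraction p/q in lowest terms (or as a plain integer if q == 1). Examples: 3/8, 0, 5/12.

Answer: 13/17

Derivation:
Chain of 3 gears, tooth counts: [11, 17, 13]
  gear 0: T0=11, direction=positive, advance = 115 mod 11 = 5 teeth = 5/11 turn
  gear 1: T1=17, direction=negative, advance = 115 mod 17 = 13 teeth = 13/17 turn
  gear 2: T2=13, direction=positive, advance = 115 mod 13 = 11 teeth = 11/13 turn
Gear 1: 115 mod 17 = 13
Fraction = 13 / 17 = 13/17 (gcd(13,17)=1) = 13/17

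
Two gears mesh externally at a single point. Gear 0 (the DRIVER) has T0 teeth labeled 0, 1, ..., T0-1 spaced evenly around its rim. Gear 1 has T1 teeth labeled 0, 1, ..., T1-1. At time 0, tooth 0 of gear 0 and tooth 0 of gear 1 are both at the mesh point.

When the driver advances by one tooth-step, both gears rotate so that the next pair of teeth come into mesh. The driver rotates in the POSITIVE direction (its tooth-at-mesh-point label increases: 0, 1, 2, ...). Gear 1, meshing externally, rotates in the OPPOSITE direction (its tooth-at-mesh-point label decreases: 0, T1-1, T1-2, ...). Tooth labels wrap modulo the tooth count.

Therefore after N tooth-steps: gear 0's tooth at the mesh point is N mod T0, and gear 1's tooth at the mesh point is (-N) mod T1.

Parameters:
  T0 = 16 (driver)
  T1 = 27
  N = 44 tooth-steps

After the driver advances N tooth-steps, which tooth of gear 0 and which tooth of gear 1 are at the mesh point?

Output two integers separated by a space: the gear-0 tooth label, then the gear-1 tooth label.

Gear 0 (driver, T0=16): tooth at mesh = N mod T0
  44 = 2 * 16 + 12, so 44 mod 16 = 12
  gear 0 tooth = 12
Gear 1 (driven, T1=27): tooth at mesh = (-N) mod T1
  44 = 1 * 27 + 17, so 44 mod 27 = 17
  (-44) mod 27 = (-17) mod 27 = 27 - 17 = 10
Mesh after 44 steps: gear-0 tooth 12 meets gear-1 tooth 10

Answer: 12 10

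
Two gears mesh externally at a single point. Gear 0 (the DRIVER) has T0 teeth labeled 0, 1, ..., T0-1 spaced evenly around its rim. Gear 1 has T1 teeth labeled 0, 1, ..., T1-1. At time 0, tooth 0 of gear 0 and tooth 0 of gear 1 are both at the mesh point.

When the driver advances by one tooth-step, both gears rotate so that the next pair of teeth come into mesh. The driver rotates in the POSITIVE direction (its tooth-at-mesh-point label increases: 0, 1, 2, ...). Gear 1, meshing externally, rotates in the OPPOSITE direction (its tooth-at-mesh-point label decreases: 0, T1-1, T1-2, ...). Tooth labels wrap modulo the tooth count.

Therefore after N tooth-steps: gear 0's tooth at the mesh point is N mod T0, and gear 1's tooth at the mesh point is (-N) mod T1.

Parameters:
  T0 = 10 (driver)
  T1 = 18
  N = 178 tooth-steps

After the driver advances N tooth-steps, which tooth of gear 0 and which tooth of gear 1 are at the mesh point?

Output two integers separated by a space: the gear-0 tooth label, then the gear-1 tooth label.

Gear 0 (driver, T0=10): tooth at mesh = N mod T0
  178 = 17 * 10 + 8, so 178 mod 10 = 8
  gear 0 tooth = 8
Gear 1 (driven, T1=18): tooth at mesh = (-N) mod T1
  178 = 9 * 18 + 16, so 178 mod 18 = 16
  (-178) mod 18 = (-16) mod 18 = 18 - 16 = 2
Mesh after 178 steps: gear-0 tooth 8 meets gear-1 tooth 2

Answer: 8 2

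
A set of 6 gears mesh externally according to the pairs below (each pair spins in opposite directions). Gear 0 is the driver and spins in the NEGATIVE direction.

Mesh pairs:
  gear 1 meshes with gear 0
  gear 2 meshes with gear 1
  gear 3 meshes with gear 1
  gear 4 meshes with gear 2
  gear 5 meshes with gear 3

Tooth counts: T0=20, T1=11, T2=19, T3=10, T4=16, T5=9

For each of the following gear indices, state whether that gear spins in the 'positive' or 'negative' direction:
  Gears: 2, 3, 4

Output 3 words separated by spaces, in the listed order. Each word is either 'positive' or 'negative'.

Gear 0 (driver): negative (depth 0)
  gear 1: meshes with gear 0 -> depth 1 -> positive (opposite of gear 0)
  gear 2: meshes with gear 1 -> depth 2 -> negative (opposite of gear 1)
  gear 3: meshes with gear 1 -> depth 2 -> negative (opposite of gear 1)
  gear 4: meshes with gear 2 -> depth 3 -> positive (opposite of gear 2)
  gear 5: meshes with gear 3 -> depth 3 -> positive (opposite of gear 3)
Queried indices 2, 3, 4 -> negative, negative, positive

Answer: negative negative positive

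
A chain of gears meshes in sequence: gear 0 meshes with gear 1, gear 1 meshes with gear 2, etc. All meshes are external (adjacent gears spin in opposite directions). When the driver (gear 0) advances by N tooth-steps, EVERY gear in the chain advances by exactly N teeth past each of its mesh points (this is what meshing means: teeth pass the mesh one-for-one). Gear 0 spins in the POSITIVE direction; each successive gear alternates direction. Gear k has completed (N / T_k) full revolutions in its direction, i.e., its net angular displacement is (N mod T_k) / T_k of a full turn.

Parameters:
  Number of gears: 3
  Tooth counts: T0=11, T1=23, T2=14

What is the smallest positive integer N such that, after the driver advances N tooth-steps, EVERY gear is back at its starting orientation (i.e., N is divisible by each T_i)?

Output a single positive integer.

Answer: 3542

Derivation:
Gear k returns to start when N is a multiple of T_k.
All gears at start simultaneously when N is a common multiple of [11, 23, 14]; the smallest such N is lcm(11, 23, 14).
Start: lcm = T0 = 11
Fold in T1=23: gcd(11, 23) = 1; lcm(11, 23) = 11 * 23 / 1 = 253 / 1 = 253
Fold in T2=14: gcd(253, 14) = 1; lcm(253, 14) = 253 * 14 / 1 = 3542 / 1 = 3542
Full cycle length = 3542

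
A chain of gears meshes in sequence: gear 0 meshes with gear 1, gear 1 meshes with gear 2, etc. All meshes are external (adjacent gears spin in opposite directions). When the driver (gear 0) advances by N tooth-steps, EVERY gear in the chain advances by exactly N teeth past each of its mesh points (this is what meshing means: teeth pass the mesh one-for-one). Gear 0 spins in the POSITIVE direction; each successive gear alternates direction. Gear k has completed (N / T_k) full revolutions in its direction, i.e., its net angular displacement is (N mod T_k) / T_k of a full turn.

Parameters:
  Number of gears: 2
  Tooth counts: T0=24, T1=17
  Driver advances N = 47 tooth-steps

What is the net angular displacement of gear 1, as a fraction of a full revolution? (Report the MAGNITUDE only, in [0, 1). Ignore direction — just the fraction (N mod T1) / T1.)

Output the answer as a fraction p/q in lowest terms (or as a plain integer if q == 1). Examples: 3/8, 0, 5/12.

Answer: 13/17

Derivation:
Chain of 2 gears, tooth counts: [24, 17]
  gear 0: T0=24, direction=positive, advance = 47 mod 24 = 23 teeth = 23/24 turn
  gear 1: T1=17, direction=negative, advance = 47 mod 17 = 13 teeth = 13/17 turn
Gear 1: 47 mod 17 = 13
Fraction = 13 / 17 = 13/17 (gcd(13,17)=1) = 13/17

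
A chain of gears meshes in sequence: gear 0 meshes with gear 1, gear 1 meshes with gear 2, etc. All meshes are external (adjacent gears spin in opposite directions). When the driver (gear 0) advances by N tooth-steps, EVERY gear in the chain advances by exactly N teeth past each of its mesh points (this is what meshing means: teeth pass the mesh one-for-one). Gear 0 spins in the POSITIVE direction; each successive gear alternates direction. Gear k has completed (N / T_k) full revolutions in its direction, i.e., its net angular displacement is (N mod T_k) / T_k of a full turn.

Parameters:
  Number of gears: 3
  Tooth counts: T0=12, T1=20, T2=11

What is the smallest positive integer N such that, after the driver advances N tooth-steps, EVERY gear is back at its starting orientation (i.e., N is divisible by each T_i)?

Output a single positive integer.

Answer: 660

Derivation:
Gear k returns to start when N is a multiple of T_k.
All gears at start simultaneously when N is a common multiple of [12, 20, 11]; the smallest such N is lcm(12, 20, 11).
Start: lcm = T0 = 12
Fold in T1=20: gcd(12, 20) = 4; lcm(12, 20) = 12 * 20 / 4 = 240 / 4 = 60
Fold in T2=11: gcd(60, 11) = 1; lcm(60, 11) = 60 * 11 / 1 = 660 / 1 = 660
Full cycle length = 660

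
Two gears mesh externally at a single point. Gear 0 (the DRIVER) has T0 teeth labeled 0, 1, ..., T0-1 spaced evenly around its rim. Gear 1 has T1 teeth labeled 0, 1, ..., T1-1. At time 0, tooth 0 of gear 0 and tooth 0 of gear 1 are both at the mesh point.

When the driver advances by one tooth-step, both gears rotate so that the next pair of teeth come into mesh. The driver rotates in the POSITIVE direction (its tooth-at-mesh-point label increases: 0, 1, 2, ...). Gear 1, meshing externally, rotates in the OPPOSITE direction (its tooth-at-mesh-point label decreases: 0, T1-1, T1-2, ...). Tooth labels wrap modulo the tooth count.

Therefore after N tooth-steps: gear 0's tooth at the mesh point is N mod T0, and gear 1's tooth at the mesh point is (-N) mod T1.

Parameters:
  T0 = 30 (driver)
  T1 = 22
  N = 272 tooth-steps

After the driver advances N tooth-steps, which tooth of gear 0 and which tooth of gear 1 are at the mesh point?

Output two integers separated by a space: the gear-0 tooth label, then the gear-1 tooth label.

Answer: 2 14

Derivation:
Gear 0 (driver, T0=30): tooth at mesh = N mod T0
  272 = 9 * 30 + 2, so 272 mod 30 = 2
  gear 0 tooth = 2
Gear 1 (driven, T1=22): tooth at mesh = (-N) mod T1
  272 = 12 * 22 + 8, so 272 mod 22 = 8
  (-272) mod 22 = (-8) mod 22 = 22 - 8 = 14
Mesh after 272 steps: gear-0 tooth 2 meets gear-1 tooth 14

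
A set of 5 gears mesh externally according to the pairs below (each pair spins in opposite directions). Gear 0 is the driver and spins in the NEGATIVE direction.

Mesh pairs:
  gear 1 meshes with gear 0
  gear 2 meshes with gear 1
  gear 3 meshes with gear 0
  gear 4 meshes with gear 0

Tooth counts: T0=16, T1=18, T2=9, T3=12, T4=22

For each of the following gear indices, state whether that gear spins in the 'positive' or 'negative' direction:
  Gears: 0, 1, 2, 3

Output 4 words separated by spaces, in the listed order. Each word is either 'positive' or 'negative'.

Answer: negative positive negative positive

Derivation:
Gear 0 (driver): negative (depth 0)
  gear 1: meshes with gear 0 -> depth 1 -> positive (opposite of gear 0)
  gear 2: meshes with gear 1 -> depth 2 -> negative (opposite of gear 1)
  gear 3: meshes with gear 0 -> depth 1 -> positive (opposite of gear 0)
  gear 4: meshes with gear 0 -> depth 1 -> positive (opposite of gear 0)
Queried indices 0, 1, 2, 3 -> negative, positive, negative, positive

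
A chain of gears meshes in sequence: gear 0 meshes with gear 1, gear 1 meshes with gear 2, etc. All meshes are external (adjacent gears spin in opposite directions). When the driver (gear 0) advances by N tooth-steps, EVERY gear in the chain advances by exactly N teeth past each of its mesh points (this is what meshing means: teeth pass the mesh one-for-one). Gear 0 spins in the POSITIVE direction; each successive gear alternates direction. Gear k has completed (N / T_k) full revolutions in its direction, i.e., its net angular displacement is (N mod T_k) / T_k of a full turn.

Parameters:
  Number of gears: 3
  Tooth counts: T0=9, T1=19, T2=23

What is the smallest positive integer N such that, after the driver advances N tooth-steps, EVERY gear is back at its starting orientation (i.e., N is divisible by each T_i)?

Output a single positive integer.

Answer: 3933

Derivation:
Gear k returns to start when N is a multiple of T_k.
All gears at start simultaneously when N is a common multiple of [9, 19, 23]; the smallest such N is lcm(9, 19, 23).
Start: lcm = T0 = 9
Fold in T1=19: gcd(9, 19) = 1; lcm(9, 19) = 9 * 19 / 1 = 171 / 1 = 171
Fold in T2=23: gcd(171, 23) = 1; lcm(171, 23) = 171 * 23 / 1 = 3933 / 1 = 3933
Full cycle length = 3933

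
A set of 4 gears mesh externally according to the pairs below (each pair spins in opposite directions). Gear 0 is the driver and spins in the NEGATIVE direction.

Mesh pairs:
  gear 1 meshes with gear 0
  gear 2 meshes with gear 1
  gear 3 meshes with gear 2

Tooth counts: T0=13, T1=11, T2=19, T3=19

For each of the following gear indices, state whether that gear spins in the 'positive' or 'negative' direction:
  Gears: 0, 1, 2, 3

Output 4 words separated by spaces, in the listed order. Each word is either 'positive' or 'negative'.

Answer: negative positive negative positive

Derivation:
Gear 0 (driver): negative (depth 0)
  gear 1: meshes with gear 0 -> depth 1 -> positive (opposite of gear 0)
  gear 2: meshes with gear 1 -> depth 2 -> negative (opposite of gear 1)
  gear 3: meshes with gear 2 -> depth 3 -> positive (opposite of gear 2)
Queried indices 0, 1, 2, 3 -> negative, positive, negative, positive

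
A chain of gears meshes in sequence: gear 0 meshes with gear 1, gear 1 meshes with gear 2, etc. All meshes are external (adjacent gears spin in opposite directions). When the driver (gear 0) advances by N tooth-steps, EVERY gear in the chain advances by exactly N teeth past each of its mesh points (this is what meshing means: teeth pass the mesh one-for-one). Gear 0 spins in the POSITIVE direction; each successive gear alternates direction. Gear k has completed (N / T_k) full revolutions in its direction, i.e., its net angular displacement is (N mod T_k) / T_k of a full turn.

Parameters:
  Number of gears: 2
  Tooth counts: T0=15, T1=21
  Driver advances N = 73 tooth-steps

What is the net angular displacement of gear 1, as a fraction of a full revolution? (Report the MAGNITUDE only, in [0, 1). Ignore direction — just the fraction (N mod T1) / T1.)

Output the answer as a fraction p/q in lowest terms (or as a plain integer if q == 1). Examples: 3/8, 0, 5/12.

Answer: 10/21

Derivation:
Chain of 2 gears, tooth counts: [15, 21]
  gear 0: T0=15, direction=positive, advance = 73 mod 15 = 13 teeth = 13/15 turn
  gear 1: T1=21, direction=negative, advance = 73 mod 21 = 10 teeth = 10/21 turn
Gear 1: 73 mod 21 = 10
Fraction = 10 / 21 = 10/21 (gcd(10,21)=1) = 10/21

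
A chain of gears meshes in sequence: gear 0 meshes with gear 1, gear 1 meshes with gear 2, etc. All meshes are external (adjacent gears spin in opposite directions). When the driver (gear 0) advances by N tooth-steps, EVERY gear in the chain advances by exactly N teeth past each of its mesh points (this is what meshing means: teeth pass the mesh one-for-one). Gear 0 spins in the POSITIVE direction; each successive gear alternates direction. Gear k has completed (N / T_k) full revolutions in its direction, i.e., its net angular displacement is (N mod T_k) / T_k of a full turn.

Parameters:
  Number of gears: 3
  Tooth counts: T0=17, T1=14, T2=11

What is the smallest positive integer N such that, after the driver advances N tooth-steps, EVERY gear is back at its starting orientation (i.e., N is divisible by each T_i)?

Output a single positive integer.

Gear k returns to start when N is a multiple of T_k.
All gears at start simultaneously when N is a common multiple of [17, 14, 11]; the smallest such N is lcm(17, 14, 11).
Start: lcm = T0 = 17
Fold in T1=14: gcd(17, 14) = 1; lcm(17, 14) = 17 * 14 / 1 = 238 / 1 = 238
Fold in T2=11: gcd(238, 11) = 1; lcm(238, 11) = 238 * 11 / 1 = 2618 / 1 = 2618
Full cycle length = 2618

Answer: 2618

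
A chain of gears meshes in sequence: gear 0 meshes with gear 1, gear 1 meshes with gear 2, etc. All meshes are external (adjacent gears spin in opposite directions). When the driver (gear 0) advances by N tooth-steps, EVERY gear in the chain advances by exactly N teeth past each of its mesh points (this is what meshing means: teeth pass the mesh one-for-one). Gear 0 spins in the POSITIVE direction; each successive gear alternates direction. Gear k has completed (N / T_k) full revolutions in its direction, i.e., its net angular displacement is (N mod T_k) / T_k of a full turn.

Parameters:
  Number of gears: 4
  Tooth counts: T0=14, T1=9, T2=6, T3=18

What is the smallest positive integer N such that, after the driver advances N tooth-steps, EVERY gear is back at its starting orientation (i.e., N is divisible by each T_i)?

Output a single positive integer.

Answer: 126

Derivation:
Gear k returns to start when N is a multiple of T_k.
All gears at start simultaneously when N is a common multiple of [14, 9, 6, 18]; the smallest such N is lcm(14, 9, 6, 18).
Start: lcm = T0 = 14
Fold in T1=9: gcd(14, 9) = 1; lcm(14, 9) = 14 * 9 / 1 = 126 / 1 = 126
Fold in T2=6: gcd(126, 6) = 6; lcm(126, 6) = 126 * 6 / 6 = 756 / 6 = 126
Fold in T3=18: gcd(126, 18) = 18; lcm(126, 18) = 126 * 18 / 18 = 2268 / 18 = 126
Full cycle length = 126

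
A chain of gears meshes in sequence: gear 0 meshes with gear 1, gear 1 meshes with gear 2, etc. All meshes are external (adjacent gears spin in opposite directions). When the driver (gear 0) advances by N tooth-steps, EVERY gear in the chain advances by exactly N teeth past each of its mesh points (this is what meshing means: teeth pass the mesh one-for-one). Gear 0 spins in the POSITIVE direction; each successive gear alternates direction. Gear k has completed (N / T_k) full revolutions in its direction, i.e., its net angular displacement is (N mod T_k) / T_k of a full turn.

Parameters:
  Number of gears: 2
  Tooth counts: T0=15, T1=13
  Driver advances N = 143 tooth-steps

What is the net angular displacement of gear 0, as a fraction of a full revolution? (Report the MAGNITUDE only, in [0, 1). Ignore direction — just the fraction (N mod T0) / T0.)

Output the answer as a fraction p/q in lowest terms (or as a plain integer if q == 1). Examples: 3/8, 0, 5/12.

Chain of 2 gears, tooth counts: [15, 13]
  gear 0: T0=15, direction=positive, advance = 143 mod 15 = 8 teeth = 8/15 turn
  gear 1: T1=13, direction=negative, advance = 143 mod 13 = 0 teeth = 0/13 turn
Gear 0: 143 mod 15 = 8
Fraction = 8 / 15 = 8/15 (gcd(8,15)=1) = 8/15

Answer: 8/15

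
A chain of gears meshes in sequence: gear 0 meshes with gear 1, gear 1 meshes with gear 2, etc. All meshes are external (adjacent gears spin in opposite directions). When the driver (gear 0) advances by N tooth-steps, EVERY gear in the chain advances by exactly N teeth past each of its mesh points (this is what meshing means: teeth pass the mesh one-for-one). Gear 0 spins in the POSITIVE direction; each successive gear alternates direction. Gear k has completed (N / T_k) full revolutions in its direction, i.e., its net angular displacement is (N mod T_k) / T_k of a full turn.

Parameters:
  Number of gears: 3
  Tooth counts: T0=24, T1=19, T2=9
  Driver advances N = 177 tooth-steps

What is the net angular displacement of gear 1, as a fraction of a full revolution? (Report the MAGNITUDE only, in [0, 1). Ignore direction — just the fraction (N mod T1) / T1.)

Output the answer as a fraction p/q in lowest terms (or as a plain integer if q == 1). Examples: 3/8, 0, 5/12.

Chain of 3 gears, tooth counts: [24, 19, 9]
  gear 0: T0=24, direction=positive, advance = 177 mod 24 = 9 teeth = 9/24 turn
  gear 1: T1=19, direction=negative, advance = 177 mod 19 = 6 teeth = 6/19 turn
  gear 2: T2=9, direction=positive, advance = 177 mod 9 = 6 teeth = 6/9 turn
Gear 1: 177 mod 19 = 6
Fraction = 6 / 19 = 6/19 (gcd(6,19)=1) = 6/19

Answer: 6/19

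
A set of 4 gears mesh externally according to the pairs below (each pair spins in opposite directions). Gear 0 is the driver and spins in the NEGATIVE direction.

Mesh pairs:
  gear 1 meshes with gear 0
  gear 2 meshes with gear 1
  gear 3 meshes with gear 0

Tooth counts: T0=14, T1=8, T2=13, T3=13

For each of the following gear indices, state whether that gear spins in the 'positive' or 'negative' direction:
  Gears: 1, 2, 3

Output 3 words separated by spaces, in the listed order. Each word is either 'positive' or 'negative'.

Answer: positive negative positive

Derivation:
Gear 0 (driver): negative (depth 0)
  gear 1: meshes with gear 0 -> depth 1 -> positive (opposite of gear 0)
  gear 2: meshes with gear 1 -> depth 2 -> negative (opposite of gear 1)
  gear 3: meshes with gear 0 -> depth 1 -> positive (opposite of gear 0)
Queried indices 1, 2, 3 -> positive, negative, positive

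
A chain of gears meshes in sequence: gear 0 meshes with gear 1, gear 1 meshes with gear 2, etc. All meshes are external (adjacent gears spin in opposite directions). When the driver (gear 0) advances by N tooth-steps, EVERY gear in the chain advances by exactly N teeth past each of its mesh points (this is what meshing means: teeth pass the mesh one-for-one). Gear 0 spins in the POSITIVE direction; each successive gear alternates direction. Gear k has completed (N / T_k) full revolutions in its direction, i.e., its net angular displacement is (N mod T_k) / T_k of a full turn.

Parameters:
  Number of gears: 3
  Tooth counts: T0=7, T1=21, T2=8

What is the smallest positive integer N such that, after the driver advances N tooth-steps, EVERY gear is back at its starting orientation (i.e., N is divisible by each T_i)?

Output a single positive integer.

Gear k returns to start when N is a multiple of T_k.
All gears at start simultaneously when N is a common multiple of [7, 21, 8]; the smallest such N is lcm(7, 21, 8).
Start: lcm = T0 = 7
Fold in T1=21: gcd(7, 21) = 7; lcm(7, 21) = 7 * 21 / 7 = 147 / 7 = 21
Fold in T2=8: gcd(21, 8) = 1; lcm(21, 8) = 21 * 8 / 1 = 168 / 1 = 168
Full cycle length = 168

Answer: 168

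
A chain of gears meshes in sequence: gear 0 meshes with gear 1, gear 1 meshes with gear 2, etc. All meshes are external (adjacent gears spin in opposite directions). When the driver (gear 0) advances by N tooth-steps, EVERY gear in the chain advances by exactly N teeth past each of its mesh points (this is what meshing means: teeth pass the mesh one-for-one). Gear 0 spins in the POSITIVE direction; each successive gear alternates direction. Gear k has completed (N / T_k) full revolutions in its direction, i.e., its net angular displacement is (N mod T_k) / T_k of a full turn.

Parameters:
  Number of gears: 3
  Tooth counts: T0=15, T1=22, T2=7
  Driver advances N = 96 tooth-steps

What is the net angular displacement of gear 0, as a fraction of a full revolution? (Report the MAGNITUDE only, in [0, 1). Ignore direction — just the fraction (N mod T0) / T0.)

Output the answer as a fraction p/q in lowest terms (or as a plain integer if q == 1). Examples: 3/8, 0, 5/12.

Answer: 2/5

Derivation:
Chain of 3 gears, tooth counts: [15, 22, 7]
  gear 0: T0=15, direction=positive, advance = 96 mod 15 = 6 teeth = 6/15 turn
  gear 1: T1=22, direction=negative, advance = 96 mod 22 = 8 teeth = 8/22 turn
  gear 2: T2=7, direction=positive, advance = 96 mod 7 = 5 teeth = 5/7 turn
Gear 0: 96 mod 15 = 6
Fraction = 6 / 15 = 2/5 (gcd(6,15)=3) = 2/5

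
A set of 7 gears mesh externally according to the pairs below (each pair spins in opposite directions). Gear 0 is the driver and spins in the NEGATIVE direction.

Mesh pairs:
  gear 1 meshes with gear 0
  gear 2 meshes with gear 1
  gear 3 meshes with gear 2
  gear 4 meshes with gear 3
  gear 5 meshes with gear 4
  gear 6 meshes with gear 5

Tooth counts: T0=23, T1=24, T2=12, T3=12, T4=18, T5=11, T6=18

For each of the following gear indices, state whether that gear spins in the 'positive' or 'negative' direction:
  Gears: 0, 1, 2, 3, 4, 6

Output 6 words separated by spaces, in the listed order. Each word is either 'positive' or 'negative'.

Gear 0 (driver): negative (depth 0)
  gear 1: meshes with gear 0 -> depth 1 -> positive (opposite of gear 0)
  gear 2: meshes with gear 1 -> depth 2 -> negative (opposite of gear 1)
  gear 3: meshes with gear 2 -> depth 3 -> positive (opposite of gear 2)
  gear 4: meshes with gear 3 -> depth 4 -> negative (opposite of gear 3)
  gear 5: meshes with gear 4 -> depth 5 -> positive (opposite of gear 4)
  gear 6: meshes with gear 5 -> depth 6 -> negative (opposite of gear 5)
Queried indices 0, 1, 2, 3, 4, 6 -> negative, positive, negative, positive, negative, negative

Answer: negative positive negative positive negative negative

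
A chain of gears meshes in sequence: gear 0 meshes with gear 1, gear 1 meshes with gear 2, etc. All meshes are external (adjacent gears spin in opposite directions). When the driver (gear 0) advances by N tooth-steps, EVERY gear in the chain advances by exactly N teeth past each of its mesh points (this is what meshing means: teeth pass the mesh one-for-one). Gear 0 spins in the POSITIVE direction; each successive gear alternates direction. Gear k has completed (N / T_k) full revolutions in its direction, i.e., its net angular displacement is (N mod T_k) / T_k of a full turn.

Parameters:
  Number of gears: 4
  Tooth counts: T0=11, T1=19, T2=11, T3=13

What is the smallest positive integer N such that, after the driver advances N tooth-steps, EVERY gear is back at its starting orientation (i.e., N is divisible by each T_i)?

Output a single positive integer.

Answer: 2717

Derivation:
Gear k returns to start when N is a multiple of T_k.
All gears at start simultaneously when N is a common multiple of [11, 19, 11, 13]; the smallest such N is lcm(11, 19, 11, 13).
Start: lcm = T0 = 11
Fold in T1=19: gcd(11, 19) = 1; lcm(11, 19) = 11 * 19 / 1 = 209 / 1 = 209
Fold in T2=11: gcd(209, 11) = 11; lcm(209, 11) = 209 * 11 / 11 = 2299 / 11 = 209
Fold in T3=13: gcd(209, 13) = 1; lcm(209, 13) = 209 * 13 / 1 = 2717 / 1 = 2717
Full cycle length = 2717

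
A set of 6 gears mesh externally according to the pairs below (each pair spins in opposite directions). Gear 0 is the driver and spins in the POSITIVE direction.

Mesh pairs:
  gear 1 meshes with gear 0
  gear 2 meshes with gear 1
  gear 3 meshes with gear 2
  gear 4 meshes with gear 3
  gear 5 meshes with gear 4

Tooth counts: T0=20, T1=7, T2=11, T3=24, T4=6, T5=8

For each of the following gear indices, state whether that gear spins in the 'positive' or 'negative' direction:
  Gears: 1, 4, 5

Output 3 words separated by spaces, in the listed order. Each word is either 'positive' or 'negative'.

Answer: negative positive negative

Derivation:
Gear 0 (driver): positive (depth 0)
  gear 1: meshes with gear 0 -> depth 1 -> negative (opposite of gear 0)
  gear 2: meshes with gear 1 -> depth 2 -> positive (opposite of gear 1)
  gear 3: meshes with gear 2 -> depth 3 -> negative (opposite of gear 2)
  gear 4: meshes with gear 3 -> depth 4 -> positive (opposite of gear 3)
  gear 5: meshes with gear 4 -> depth 5 -> negative (opposite of gear 4)
Queried indices 1, 4, 5 -> negative, positive, negative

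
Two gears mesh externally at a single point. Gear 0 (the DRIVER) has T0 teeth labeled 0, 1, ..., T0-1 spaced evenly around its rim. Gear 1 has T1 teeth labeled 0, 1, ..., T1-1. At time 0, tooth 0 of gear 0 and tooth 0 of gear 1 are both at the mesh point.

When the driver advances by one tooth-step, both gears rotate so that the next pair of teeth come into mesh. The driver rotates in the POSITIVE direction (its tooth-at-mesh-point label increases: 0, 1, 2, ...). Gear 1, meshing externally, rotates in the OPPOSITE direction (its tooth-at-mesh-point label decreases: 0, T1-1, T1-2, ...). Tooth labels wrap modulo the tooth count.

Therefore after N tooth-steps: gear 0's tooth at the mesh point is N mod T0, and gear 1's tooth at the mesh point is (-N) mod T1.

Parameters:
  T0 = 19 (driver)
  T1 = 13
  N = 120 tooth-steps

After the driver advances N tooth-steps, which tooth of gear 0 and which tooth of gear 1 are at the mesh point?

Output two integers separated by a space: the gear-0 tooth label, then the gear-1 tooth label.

Answer: 6 10

Derivation:
Gear 0 (driver, T0=19): tooth at mesh = N mod T0
  120 = 6 * 19 + 6, so 120 mod 19 = 6
  gear 0 tooth = 6
Gear 1 (driven, T1=13): tooth at mesh = (-N) mod T1
  120 = 9 * 13 + 3, so 120 mod 13 = 3
  (-120) mod 13 = (-3) mod 13 = 13 - 3 = 10
Mesh after 120 steps: gear-0 tooth 6 meets gear-1 tooth 10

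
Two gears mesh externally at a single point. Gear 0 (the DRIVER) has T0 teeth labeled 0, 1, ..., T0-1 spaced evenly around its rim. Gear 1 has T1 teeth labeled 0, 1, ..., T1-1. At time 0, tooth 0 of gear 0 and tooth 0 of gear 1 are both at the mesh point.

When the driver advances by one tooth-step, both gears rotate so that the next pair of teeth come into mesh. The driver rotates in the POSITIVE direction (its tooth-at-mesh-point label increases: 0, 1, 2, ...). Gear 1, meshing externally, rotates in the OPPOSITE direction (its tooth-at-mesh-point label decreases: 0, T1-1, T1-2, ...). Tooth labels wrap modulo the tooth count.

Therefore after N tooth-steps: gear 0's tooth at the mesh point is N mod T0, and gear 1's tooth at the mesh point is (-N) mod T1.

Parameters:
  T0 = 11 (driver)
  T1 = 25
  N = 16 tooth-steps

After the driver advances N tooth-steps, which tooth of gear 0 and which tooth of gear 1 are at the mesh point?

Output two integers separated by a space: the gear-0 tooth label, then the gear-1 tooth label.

Gear 0 (driver, T0=11): tooth at mesh = N mod T0
  16 = 1 * 11 + 5, so 16 mod 11 = 5
  gear 0 tooth = 5
Gear 1 (driven, T1=25): tooth at mesh = (-N) mod T1
  16 = 0 * 25 + 16, so 16 mod 25 = 16
  (-16) mod 25 = (-16) mod 25 = 25 - 16 = 9
Mesh after 16 steps: gear-0 tooth 5 meets gear-1 tooth 9

Answer: 5 9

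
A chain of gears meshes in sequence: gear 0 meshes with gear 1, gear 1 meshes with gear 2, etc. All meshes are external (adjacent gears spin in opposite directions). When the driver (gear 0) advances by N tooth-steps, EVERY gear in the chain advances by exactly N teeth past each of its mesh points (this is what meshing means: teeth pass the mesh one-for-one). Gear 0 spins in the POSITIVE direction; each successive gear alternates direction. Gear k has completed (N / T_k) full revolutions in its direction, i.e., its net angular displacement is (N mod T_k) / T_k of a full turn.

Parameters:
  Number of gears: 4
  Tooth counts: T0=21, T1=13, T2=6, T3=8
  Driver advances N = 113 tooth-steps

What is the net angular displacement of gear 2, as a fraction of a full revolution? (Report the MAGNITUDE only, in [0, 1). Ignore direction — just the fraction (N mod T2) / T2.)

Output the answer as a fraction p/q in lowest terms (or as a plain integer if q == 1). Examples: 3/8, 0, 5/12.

Chain of 4 gears, tooth counts: [21, 13, 6, 8]
  gear 0: T0=21, direction=positive, advance = 113 mod 21 = 8 teeth = 8/21 turn
  gear 1: T1=13, direction=negative, advance = 113 mod 13 = 9 teeth = 9/13 turn
  gear 2: T2=6, direction=positive, advance = 113 mod 6 = 5 teeth = 5/6 turn
  gear 3: T3=8, direction=negative, advance = 113 mod 8 = 1 teeth = 1/8 turn
Gear 2: 113 mod 6 = 5
Fraction = 5 / 6 = 5/6 (gcd(5,6)=1) = 5/6

Answer: 5/6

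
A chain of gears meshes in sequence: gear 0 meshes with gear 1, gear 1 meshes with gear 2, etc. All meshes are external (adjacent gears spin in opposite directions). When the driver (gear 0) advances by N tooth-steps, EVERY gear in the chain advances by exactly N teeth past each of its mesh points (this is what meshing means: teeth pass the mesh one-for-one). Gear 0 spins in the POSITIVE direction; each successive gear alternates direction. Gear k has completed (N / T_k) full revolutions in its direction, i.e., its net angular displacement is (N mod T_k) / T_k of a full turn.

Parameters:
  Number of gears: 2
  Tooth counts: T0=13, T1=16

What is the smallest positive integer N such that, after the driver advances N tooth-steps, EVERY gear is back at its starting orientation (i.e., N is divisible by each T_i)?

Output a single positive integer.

Gear k returns to start when N is a multiple of T_k.
All gears at start simultaneously when N is a common multiple of [13, 16]; the smallest such N is lcm(13, 16).
Start: lcm = T0 = 13
Fold in T1=16: gcd(13, 16) = 1; lcm(13, 16) = 13 * 16 / 1 = 208 / 1 = 208
Full cycle length = 208

Answer: 208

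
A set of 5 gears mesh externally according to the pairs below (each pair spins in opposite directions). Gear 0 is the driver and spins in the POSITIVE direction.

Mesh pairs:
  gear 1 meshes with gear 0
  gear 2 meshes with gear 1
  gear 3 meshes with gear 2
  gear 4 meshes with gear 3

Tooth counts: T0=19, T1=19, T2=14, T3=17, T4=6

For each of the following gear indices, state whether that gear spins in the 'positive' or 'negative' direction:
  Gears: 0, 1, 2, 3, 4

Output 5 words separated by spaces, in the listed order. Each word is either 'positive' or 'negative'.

Gear 0 (driver): positive (depth 0)
  gear 1: meshes with gear 0 -> depth 1 -> negative (opposite of gear 0)
  gear 2: meshes with gear 1 -> depth 2 -> positive (opposite of gear 1)
  gear 3: meshes with gear 2 -> depth 3 -> negative (opposite of gear 2)
  gear 4: meshes with gear 3 -> depth 4 -> positive (opposite of gear 3)
Queried indices 0, 1, 2, 3, 4 -> positive, negative, positive, negative, positive

Answer: positive negative positive negative positive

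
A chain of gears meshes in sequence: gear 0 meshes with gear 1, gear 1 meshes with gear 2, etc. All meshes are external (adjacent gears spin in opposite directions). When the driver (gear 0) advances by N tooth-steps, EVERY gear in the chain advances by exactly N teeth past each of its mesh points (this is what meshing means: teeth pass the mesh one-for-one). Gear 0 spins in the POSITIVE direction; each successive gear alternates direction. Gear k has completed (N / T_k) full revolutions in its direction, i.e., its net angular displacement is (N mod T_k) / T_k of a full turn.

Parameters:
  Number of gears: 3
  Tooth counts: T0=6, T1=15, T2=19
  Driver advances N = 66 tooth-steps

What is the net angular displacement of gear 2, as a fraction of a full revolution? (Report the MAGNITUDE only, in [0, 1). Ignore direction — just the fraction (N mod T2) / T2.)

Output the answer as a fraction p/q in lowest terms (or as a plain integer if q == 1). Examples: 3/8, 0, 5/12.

Answer: 9/19

Derivation:
Chain of 3 gears, tooth counts: [6, 15, 19]
  gear 0: T0=6, direction=positive, advance = 66 mod 6 = 0 teeth = 0/6 turn
  gear 1: T1=15, direction=negative, advance = 66 mod 15 = 6 teeth = 6/15 turn
  gear 2: T2=19, direction=positive, advance = 66 mod 19 = 9 teeth = 9/19 turn
Gear 2: 66 mod 19 = 9
Fraction = 9 / 19 = 9/19 (gcd(9,19)=1) = 9/19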